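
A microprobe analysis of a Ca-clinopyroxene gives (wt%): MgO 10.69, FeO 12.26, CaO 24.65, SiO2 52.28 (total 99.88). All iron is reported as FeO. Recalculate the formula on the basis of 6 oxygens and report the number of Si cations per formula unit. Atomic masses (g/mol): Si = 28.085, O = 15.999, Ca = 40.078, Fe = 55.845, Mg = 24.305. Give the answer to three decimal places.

MgO (M=40.304): mol = 0.26523; Mg = 0.26523, O = 0.26523.
FeO (M=71.844): mol = 0.17065; Fe = 0.17065, O = 0.17065.
CaO (M=56.077): mol = 0.43957; Ca = 0.43957, O = 0.43957.
SiO2 (M=60.083): mol = 0.87013; Si = 0.87013, O = 1.74026.
ΣO = 2.61571; factor = 6/ΣO = 2.29383.
Si apfu = 0.87013 × 2.29383 = 1.996.

1.996 Si apfu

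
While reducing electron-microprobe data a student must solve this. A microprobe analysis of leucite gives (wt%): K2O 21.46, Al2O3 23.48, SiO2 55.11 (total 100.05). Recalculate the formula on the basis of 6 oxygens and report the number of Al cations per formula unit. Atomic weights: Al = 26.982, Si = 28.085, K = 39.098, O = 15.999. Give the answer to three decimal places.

1.004 Al apfu

21.46 wt% K2O ÷ 94.195 g/mol = 0.22783 mol, giving 0.45566 K and 0.22783 O.
23.48 wt% Al2O3 ÷ 101.961 g/mol = 0.23028 mol, giving 0.46056 Al and 0.69084 O.
55.11 wt% SiO2 ÷ 60.083 g/mol = 0.91723 mol, giving 0.91723 Si and 1.83446 O.
Oxygen sums to 2.75313; scaling by 6/2.75313 = 2.17934 puts the formula on 6 O.
Al: 0.46056 × 2.17934 = 1.004 atoms per formula unit.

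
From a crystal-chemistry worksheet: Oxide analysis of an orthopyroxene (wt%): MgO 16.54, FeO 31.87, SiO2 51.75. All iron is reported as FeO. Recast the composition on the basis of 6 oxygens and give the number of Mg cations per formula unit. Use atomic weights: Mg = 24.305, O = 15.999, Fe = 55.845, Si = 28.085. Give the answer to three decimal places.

16.54 wt% MgO ÷ 40.304 g/mol = 0.41038 mol, giving 0.41038 Mg and 0.41038 O.
31.87 wt% FeO ÷ 71.844 g/mol = 0.44360 mol, giving 0.44360 Fe and 0.44360 O.
51.75 wt% SiO2 ÷ 60.083 g/mol = 0.86131 mol, giving 0.86131 Si and 1.72262 O.
Oxygen sums to 2.57660; scaling by 6/2.57660 = 2.32865 puts the formula on 6 O.
Mg: 0.41038 × 2.32865 = 0.956 atoms per formula unit.

0.956 Mg apfu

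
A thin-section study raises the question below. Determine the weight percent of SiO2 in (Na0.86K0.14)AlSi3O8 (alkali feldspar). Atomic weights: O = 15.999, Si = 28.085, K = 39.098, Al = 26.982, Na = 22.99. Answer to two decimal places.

68.15 wt%

M((Na0.86K0.14)AlSi3O8) = 264.474 g/mol; M(SiO2) = 60.083 g/mol.
Moles SiO2 per formula unit = 3 Si ÷ 1 = 3.0000.
SiO2 fraction = (3.0000 × 60.083) / 264.474 = 180.249/264.474 = 0.6815.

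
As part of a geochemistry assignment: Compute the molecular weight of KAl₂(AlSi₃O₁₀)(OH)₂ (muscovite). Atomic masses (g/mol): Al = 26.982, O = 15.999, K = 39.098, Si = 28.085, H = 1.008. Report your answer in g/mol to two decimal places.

398.30 g/mol

The formula mass is the sum 1*39.098 + 3*26.982 + 3*28.085 + 12*15.999 + 2*1.008.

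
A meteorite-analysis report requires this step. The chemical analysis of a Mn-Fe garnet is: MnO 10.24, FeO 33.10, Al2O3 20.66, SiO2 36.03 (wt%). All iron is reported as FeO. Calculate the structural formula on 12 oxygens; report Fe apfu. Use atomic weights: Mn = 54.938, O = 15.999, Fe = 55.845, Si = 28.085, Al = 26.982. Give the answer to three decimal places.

MnO (M=70.937): mol = 0.14435; Mn = 0.14435, O = 0.14435.
FeO (M=71.844): mol = 0.46072; Fe = 0.46072, O = 0.46072.
Al2O3 (M=101.961): mol = 0.20263; Al = 0.40526, O = 0.60789.
SiO2 (M=60.083): mol = 0.59967; Si = 0.59967, O = 1.19934.
ΣO = 2.41230; factor = 12/ΣO = 4.97451.
Fe apfu = 0.46072 × 4.97451 = 2.292.

2.292 Fe apfu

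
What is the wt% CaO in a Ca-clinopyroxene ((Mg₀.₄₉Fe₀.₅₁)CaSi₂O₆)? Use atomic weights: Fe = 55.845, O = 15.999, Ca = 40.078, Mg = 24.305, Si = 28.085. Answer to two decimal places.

24.11 wt%

Formula mass = 232.632 g/mol.
1 Ca → 1.0000 mol CaO per formula unit; M(CaO) = 56.077, so CaO mass = 56.077 g.
56.077/232.632 × 100 = 24.11 wt%.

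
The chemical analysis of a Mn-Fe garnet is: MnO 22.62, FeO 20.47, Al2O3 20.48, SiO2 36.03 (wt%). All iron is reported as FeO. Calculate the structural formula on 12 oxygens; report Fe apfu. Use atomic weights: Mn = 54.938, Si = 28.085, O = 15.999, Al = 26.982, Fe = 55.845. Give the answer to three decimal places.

1.421 Fe apfu

MnO: 22.62/70.937 = 0.31887 mol → 0.31887 mol Mn, 0.31887 mol O.
FeO: 20.47/71.844 = 0.28492 mol → 0.28492 mol Fe, 0.28492 mol O.
Al2O3: 20.48/101.961 = 0.20086 mol → 0.40172 mol Al, 0.60258 mol O.
SiO2: 36.03/60.083 = 0.59967 mol → 0.59967 mol Si, 1.19934 mol O.
Total oxygen = 2.40571 mol. Normalization factor = 12/2.40571 = 4.98813.
Fe per 12 O = 0.28492 × 4.98813 = 1.421.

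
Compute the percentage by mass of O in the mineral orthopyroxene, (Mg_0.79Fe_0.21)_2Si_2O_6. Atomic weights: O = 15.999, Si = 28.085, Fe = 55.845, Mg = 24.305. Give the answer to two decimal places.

44.85 mass %

Formula mass = 1.58×24.305 + 0.42×55.845 + 2×28.085 + 6×15.999 = 214.021 g/mol, of which 95.994 g is O.
So O makes up 95.994/214.021 = 0.4485 of the mass, i.e. 44.85%.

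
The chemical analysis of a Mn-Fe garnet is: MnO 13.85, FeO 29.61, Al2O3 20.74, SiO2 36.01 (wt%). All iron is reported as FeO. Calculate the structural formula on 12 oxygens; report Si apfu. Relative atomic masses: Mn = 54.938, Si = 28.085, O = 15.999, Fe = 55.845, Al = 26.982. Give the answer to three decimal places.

MnO: 13.85/70.937 = 0.19524 mol → 0.19524 mol Mn, 0.19524 mol O.
FeO: 29.61/71.844 = 0.41214 mol → 0.41214 mol Fe, 0.41214 mol O.
Al2O3: 20.74/101.961 = 0.20341 mol → 0.40682 mol Al, 0.61023 mol O.
SiO2: 36.01/60.083 = 0.59934 mol → 0.59934 mol Si, 1.19868 mol O.
Total oxygen = 2.41629 mol. Normalization factor = 12/2.41629 = 4.96629.
Si per 12 O = 0.59934 × 4.96629 = 2.976.

2.976 Si apfu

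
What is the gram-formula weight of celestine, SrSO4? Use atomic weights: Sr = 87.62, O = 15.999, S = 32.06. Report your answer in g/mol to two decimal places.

Sr: 1 × 87.62 = 87.6200
S: 1 × 32.06 = 32.0600
O: 4 × 15.999 = 63.9960
Summing the contributions gives the formula mass.

183.68 g/mol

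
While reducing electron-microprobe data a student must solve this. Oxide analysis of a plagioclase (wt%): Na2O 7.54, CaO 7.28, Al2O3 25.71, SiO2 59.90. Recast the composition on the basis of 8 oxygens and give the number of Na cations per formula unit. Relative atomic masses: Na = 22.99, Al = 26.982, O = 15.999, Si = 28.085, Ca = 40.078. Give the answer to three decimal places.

0.648 Na apfu

7.54 wt% Na2O ÷ 61.979 g/mol = 0.12165 mol, giving 0.24330 Na and 0.12165 O.
7.28 wt% CaO ÷ 56.077 g/mol = 0.12982 mol, giving 0.12982 Ca and 0.12982 O.
25.71 wt% Al2O3 ÷ 101.961 g/mol = 0.25216 mol, giving 0.50432 Al and 0.75648 O.
59.90 wt% SiO2 ÷ 60.083 g/mol = 0.99695 mol, giving 0.99695 Si and 1.99390 O.
Oxygen sums to 3.00185; scaling by 8/3.00185 = 2.66502 puts the formula on 8 O.
Na: 0.24330 × 2.66502 = 0.648 atoms per formula unit.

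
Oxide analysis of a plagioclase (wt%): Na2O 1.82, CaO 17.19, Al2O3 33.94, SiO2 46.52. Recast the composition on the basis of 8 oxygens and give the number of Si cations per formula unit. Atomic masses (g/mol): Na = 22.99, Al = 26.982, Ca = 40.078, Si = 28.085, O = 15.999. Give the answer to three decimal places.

Na2O: 1.82/61.979 = 0.02936 mol → 0.05872 mol Na, 0.02936 mol O.
CaO: 17.19/56.077 = 0.30654 mol → 0.30654 mol Ca, 0.30654 mol O.
Al2O3: 33.94/101.961 = 0.33287 mol → 0.66574 mol Al, 0.99861 mol O.
SiO2: 46.52/60.083 = 0.77426 mol → 0.77426 mol Si, 1.54852 mol O.
Total oxygen = 2.88303 mol. Normalization factor = 8/2.88303 = 2.77486.
Si per 8 O = 0.77426 × 2.77486 = 2.148.

2.148 Si apfu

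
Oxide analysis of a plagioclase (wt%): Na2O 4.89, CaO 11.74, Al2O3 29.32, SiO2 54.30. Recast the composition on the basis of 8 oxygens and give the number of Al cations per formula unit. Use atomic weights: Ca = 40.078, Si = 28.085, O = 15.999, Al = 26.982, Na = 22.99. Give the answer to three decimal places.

Na2O (M=61.979): mol = 0.07890; Na = 0.15780, O = 0.07890.
CaO (M=56.077): mol = 0.20935; Ca = 0.20935, O = 0.20935.
Al2O3 (M=101.961): mol = 0.28756; Al = 0.57512, O = 0.86268.
SiO2 (M=60.083): mol = 0.90375; Si = 0.90375, O = 1.80750.
ΣO = 2.95843; factor = 8/ΣO = 2.70414.
Al apfu = 0.57512 × 2.70414 = 1.555.

1.555 Al apfu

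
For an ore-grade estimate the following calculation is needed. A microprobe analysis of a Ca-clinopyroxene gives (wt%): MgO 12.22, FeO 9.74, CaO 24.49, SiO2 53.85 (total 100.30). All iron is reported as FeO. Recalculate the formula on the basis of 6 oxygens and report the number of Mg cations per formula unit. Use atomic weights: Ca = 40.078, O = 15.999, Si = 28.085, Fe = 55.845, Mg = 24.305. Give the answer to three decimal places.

12.22 wt% MgO ÷ 40.304 g/mol = 0.30320 mol, giving 0.30320 Mg and 0.30320 O.
9.74 wt% FeO ÷ 71.844 g/mol = 0.13557 mol, giving 0.13557 Fe and 0.13557 O.
24.49 wt% CaO ÷ 56.077 g/mol = 0.43672 mol, giving 0.43672 Ca and 0.43672 O.
53.85 wt% SiO2 ÷ 60.083 g/mol = 0.89626 mol, giving 0.89626 Si and 1.79252 O.
Oxygen sums to 2.66801; scaling by 6/2.66801 = 2.24887 puts the formula on 6 O.
Mg: 0.30320 × 2.24887 = 0.682 atoms per formula unit.

0.682 Mg apfu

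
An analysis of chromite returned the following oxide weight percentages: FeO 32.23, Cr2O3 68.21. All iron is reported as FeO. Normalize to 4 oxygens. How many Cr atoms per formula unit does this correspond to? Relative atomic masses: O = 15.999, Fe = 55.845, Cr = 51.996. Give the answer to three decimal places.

2.000 Cr apfu

FeO: 32.23/71.844 = 0.44861 mol → 0.44861 mol Fe, 0.44861 mol O.
Cr2O3: 68.21/151.989 = 0.44878 mol → 0.89756 mol Cr, 1.34634 mol O.
Total oxygen = 1.79495 mol. Normalization factor = 4/1.79495 = 2.22847.
Cr per 4 O = 0.89756 × 2.22847 = 2.000.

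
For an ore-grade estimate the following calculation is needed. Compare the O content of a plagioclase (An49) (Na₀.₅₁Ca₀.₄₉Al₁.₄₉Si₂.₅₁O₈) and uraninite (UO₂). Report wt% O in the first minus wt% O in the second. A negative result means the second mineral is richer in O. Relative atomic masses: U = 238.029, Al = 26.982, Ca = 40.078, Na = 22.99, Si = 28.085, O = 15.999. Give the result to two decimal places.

35.55 percentage points

O in Na₀.₅₁Ca₀.₄₉Al₁.₄₉Si₂.₅₁O₈: molar mass 270.052 g/mol; 8×15.999 = 127.992 g → 47.40 wt%.
O in UO₂: molar mass 270.027 g/mol; 2×15.999 = 31.998 g → 11.85 wt%.
Difference = 47.40 − 11.85 = 35.55 percentage points.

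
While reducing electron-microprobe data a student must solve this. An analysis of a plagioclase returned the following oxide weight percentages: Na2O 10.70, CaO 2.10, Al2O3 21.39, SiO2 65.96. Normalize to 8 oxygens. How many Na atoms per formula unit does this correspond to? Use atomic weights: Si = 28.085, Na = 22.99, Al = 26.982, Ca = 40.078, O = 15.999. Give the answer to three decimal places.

Na2O: 10.70/61.979 = 0.17264 mol → 0.34528 mol Na, 0.17264 mol O.
CaO: 2.10/56.077 = 0.03745 mol → 0.03745 mol Ca, 0.03745 mol O.
Al2O3: 21.39/101.961 = 0.20979 mol → 0.41958 mol Al, 0.62937 mol O.
SiO2: 65.96/60.083 = 1.09781 mol → 1.09781 mol Si, 2.19562 mol O.
Total oxygen = 3.03508 mol. Normalization factor = 8/3.03508 = 2.63584.
Na per 8 O = 0.34528 × 2.63584 = 0.910.

0.910 Na apfu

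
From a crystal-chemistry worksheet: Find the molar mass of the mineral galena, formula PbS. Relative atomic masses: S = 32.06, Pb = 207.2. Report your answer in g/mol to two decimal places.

239.26 g/mol

M = 1(207.2) + 1(32.06)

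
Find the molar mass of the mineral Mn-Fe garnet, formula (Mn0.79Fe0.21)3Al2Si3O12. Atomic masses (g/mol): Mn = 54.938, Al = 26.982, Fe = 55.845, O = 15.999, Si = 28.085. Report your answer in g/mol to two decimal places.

495.59 g/mol

M = 2.37*54.938 + 0.63*55.845 + 2*26.982 + 3*28.085 + 12*15.999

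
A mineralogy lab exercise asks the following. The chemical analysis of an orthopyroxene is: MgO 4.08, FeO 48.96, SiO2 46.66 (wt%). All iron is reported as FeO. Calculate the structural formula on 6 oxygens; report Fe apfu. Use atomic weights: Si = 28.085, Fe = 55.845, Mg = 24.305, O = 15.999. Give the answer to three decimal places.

MgO: 4.08/40.304 = 0.10123 mol → 0.10123 mol Mg, 0.10123 mol O.
FeO: 48.96/71.844 = 0.68148 mol → 0.68148 mol Fe, 0.68148 mol O.
SiO2: 46.66/60.083 = 0.77659 mol → 0.77659 mol Si, 1.55318 mol O.
Total oxygen = 2.33589 mol. Normalization factor = 6/2.33589 = 2.56861.
Fe per 6 O = 0.68148 × 2.56861 = 1.750.

1.750 Fe apfu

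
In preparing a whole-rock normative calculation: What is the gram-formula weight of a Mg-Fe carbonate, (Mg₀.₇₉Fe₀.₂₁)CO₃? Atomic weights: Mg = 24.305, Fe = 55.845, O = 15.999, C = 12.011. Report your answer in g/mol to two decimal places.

The formula mass is the sum 0.79×24.305 + 0.21×55.845 + 1×12.011 + 3×15.999.

90.94 g/mol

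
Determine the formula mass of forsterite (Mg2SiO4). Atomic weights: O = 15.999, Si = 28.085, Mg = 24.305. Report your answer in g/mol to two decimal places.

140.69 g/mol

Mg: 2 × 24.305 = 48.6100
Si: 1 × 28.085 = 28.0850
O: 4 × 15.999 = 63.9960
Summing the contributions gives the formula mass.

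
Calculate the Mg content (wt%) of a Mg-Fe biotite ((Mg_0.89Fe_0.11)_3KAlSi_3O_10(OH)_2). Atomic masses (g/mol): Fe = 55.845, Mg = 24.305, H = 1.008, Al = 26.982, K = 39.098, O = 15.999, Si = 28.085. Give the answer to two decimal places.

M((Mg_0.89Fe_0.11)_3KAlSi_3O_10(OH)_2) = 427.662 g/mol.
Mg contributes 2.67 × 24.305 = 64.894 g per mole.
64.894/427.662 = 0.1517 → 15.17%.

15.17 wt%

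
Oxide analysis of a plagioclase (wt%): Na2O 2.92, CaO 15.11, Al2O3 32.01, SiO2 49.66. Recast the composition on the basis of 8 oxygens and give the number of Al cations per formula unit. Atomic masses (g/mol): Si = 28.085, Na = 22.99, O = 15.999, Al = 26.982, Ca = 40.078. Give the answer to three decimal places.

1.725 Al apfu

Na2O: 2.92/61.979 = 0.04711 mol → 0.09422 mol Na, 0.04711 mol O.
CaO: 15.11/56.077 = 0.26945 mol → 0.26945 mol Ca, 0.26945 mol O.
Al2O3: 32.01/101.961 = 0.31394 mol → 0.62788 mol Al, 0.94182 mol O.
SiO2: 49.66/60.083 = 0.82652 mol → 0.82652 mol Si, 1.65304 mol O.
Total oxygen = 2.91142 mol. Normalization factor = 8/2.91142 = 2.74780.
Al per 8 O = 0.62788 × 2.74780 = 1.725.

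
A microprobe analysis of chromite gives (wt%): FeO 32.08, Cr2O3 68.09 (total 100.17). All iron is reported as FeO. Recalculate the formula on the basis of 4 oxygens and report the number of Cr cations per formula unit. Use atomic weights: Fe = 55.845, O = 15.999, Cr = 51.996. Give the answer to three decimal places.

2.002 Cr apfu

FeO: 32.08/71.844 = 0.44652 mol → 0.44652 mol Fe, 0.44652 mol O.
Cr2O3: 68.09/151.989 = 0.44799 mol → 0.89598 mol Cr, 1.34397 mol O.
Total oxygen = 1.79049 mol. Normalization factor = 4/1.79049 = 2.23403.
Cr per 4 O = 0.89598 × 2.23403 = 2.002.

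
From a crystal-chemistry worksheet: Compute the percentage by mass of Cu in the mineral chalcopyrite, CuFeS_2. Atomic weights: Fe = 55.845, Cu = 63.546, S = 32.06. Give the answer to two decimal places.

34.63 mass %

M(CuFeS_2) = 183.511 g/mol.
Cu contributes 1 × 63.546 = 63.546 g per mole.
63.546/183.511 = 0.3463 → 34.63%.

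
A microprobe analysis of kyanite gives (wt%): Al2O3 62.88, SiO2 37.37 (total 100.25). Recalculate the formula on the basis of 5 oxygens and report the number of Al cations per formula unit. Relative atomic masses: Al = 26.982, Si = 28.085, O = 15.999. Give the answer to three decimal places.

1.993 Al apfu

Al2O3 (M=101.961): mol = 0.61671; Al = 1.23342, O = 1.85013.
SiO2 (M=60.083): mol = 0.62197; Si = 0.62197, O = 1.24394.
ΣO = 3.09407; factor = 5/ΣO = 1.61599.
Al apfu = 1.23342 × 1.61599 = 1.993.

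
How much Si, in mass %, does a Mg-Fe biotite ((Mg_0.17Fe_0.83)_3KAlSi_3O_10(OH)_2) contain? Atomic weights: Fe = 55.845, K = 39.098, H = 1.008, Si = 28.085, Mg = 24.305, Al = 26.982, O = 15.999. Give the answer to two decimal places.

16.99 mass %

M((Mg_0.17Fe_0.83)_3KAlSi_3O_10(OH)_2) = 495.789 g/mol.
Si contributes 3 × 28.085 = 84.255 g per mole.
84.255/495.789 = 0.1699 → 16.99%.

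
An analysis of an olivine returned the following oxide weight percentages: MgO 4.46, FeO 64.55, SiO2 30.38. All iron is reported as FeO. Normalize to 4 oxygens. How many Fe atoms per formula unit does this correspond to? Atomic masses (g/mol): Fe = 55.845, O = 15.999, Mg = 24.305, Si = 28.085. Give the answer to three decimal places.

1.779 Fe apfu

4.46 wt% MgO ÷ 40.304 g/mol = 0.11066 mol, giving 0.11066 Mg and 0.11066 O.
64.55 wt% FeO ÷ 71.844 g/mol = 0.89847 mol, giving 0.89847 Fe and 0.89847 O.
30.38 wt% SiO2 ÷ 60.083 g/mol = 0.50563 mol, giving 0.50563 Si and 1.01126 O.
Oxygen sums to 2.02039; scaling by 4/2.02039 = 1.97982 puts the formula on 4 O.
Fe: 0.89847 × 1.97982 = 1.779 atoms per formula unit.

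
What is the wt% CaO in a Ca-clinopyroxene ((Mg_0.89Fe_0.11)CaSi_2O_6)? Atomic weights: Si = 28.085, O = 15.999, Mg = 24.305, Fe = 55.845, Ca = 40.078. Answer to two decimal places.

Formula mass = 220.016 g/mol.
1 Ca → 1.0000 mol CaO per formula unit; M(CaO) = 56.077, so CaO mass = 56.077 g.
56.077/220.016 × 100 = 25.49 wt%.

25.49 wt%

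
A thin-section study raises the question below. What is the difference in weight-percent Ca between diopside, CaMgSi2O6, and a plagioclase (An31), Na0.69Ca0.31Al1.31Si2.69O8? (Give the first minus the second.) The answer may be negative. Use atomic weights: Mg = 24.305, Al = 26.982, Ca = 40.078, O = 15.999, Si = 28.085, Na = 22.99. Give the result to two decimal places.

M(CaMgSi2O6) = 216.547 g/mol, so wt% Ca = 40.078/216.547 × 100 = 18.51%.
M(Na0.69Ca0.31Al1.31Si2.69O8) = 267.174 g/mol, so wt% Ca = 12.424/267.174 × 100 = 4.65%.
18.51 − 4.65 = 13.86 pp.

13.86 percentage points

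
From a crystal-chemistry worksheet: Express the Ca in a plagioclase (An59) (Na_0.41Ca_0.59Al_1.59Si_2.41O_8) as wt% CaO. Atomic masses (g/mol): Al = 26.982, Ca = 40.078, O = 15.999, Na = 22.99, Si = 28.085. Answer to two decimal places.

12.18 wt%

Formula mass = 271.650 g/mol.
0.59 Ca → 0.5900 mol CaO per formula unit; M(CaO) = 56.077, so CaO mass = 33.085 g.
33.085/271.650 × 100 = 12.18 wt%.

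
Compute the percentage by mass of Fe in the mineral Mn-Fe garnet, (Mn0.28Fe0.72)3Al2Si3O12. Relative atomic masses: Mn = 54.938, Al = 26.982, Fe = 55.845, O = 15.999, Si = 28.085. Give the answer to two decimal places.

Formula mass = 0.84×54.938 + 2.16×55.845 + 2×26.982 + 3×28.085 + 12×15.999 = 496.980 g/mol, of which 120.625 g is Fe.
So Fe makes up 120.625/496.980 = 0.2427 of the mass, i.e. 24.27%.

24.27 wt%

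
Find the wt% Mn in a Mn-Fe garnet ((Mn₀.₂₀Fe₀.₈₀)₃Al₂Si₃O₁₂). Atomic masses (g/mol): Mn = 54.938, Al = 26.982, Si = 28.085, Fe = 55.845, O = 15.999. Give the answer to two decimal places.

Formula mass = 0.60×54.938 + 2.40×55.845 + 2×26.982 + 3×28.085 + 12×15.999 = 497.198 g/mol, of which 32.963 g is Mn.
So Mn makes up 32.963/497.198 = 0.0663 of the mass, i.e. 6.63%.

6.63 mass %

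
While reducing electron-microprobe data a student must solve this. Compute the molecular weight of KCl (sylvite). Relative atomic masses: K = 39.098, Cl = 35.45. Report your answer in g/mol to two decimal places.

74.55 g/mol

K: 1 × 39.098 = 39.0980
Cl: 1 × 35.45 = 35.4500
Summing the contributions gives the formula mass.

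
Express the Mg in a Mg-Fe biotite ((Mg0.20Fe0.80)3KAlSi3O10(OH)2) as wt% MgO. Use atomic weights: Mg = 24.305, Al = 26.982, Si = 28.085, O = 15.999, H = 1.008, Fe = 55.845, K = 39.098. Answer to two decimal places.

Formula mass = 492.950 g/mol.
0.60 Mg → 0.6000 mol MgO per formula unit; M(MgO) = 40.304, so MgO mass = 24.182 g.
24.182/492.950 × 100 = 4.91 wt%.

4.91 wt%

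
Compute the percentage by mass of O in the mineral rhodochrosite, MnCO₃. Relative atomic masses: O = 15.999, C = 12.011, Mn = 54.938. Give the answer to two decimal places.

Molar mass of MnCO₃: 1·54.938 + 1·12.011 + 3·15.999 = 114.946 g/mol.
Mass of O per formula unit: 3 × 15.999 = 47.997 g.
Weight fraction O = 47.997 / 114.946 = 0.4176.

41.76 weight percent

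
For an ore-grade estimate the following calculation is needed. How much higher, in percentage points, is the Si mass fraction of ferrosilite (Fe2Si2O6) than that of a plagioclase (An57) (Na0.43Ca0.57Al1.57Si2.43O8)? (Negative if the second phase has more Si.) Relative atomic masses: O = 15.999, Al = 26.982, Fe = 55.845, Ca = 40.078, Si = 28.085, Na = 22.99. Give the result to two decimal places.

-3.86 percentage points

First mineral: 56.170 g Si in 263.854 g formula = 21.29 wt% Si.
Second mineral: 68.247 g Si in 271.330 g formula = 25.15 wt% Si.
21.29% − 25.15% gives a difference of -3.86 percentage points.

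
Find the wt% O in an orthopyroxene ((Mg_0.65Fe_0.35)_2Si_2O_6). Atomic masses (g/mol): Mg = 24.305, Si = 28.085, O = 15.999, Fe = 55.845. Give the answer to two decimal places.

Molar mass of (Mg_0.65Fe_0.35)_2Si_2O_6: 1.30×24.305 + 0.70×55.845 + 2×28.085 + 6×15.999 = 222.852 g/mol.
Mass of O per formula unit: 6 × 15.999 = 95.994 g.
Weight fraction O = 95.994 / 222.852 = 0.4308.

43.08 weight percent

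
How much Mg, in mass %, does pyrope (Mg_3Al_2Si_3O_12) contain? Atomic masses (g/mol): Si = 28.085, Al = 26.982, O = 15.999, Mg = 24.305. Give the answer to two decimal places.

18.09 mass %

Formula mass = 3*24.305 + 2*26.982 + 3*28.085 + 12*15.999 = 403.122 g/mol, of which 72.915 g is Mg.
So Mg makes up 72.915/403.122 = 0.1809 of the mass, i.e. 18.09%.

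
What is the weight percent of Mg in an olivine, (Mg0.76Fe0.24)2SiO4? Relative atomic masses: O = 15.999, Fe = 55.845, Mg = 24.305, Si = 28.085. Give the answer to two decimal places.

Formula mass = 1.52×24.305 + 0.48×55.845 + 1×28.085 + 4×15.999 = 155.830 g/mol, of which 36.944 g is Mg.
So Mg makes up 36.944/155.830 = 0.2371 of the mass, i.e. 23.71%.

23.71 weight percent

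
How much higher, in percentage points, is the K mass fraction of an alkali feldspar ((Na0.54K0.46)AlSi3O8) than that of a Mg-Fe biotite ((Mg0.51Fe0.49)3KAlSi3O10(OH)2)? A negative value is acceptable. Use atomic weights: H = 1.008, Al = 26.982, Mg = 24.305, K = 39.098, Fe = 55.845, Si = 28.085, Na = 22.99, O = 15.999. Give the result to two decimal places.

K in (Na0.54K0.46)AlSi3O8: molar mass 269.629 g/mol; 0.46×39.098 = 17.985 g → 6.67 wt%.
K in (Mg0.51Fe0.49)3KAlSi3O10(OH)2: molar mass 463.618 g/mol; 1×39.098 = 39.098 g → 8.43 wt%.
Difference = 6.67 − 8.43 = -1.76 percentage points.

-1.76 percentage points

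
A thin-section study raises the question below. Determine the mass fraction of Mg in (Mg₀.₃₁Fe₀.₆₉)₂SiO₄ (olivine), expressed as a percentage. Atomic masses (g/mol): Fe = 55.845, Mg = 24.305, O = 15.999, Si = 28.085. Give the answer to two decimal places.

M((Mg₀.₃₁Fe₀.₆₉)₂SiO₄) = 184.216 g/mol.
Mg contributes 0.62 × 24.305 = 15.069 g per mole.
15.069/184.216 = 0.0818 → 8.18%.

8.18 weight percent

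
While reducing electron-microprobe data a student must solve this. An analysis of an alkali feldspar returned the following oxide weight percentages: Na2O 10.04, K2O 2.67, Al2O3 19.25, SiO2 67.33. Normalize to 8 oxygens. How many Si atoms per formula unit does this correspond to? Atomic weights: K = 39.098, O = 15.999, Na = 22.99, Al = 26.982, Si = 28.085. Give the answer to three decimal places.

2.990 Si apfu

Na2O: 10.04/61.979 = 0.16199 mol → 0.32398 mol Na, 0.16199 mol O.
K2O: 2.67/94.195 = 0.02835 mol → 0.05670 mol K, 0.02835 mol O.
Al2O3: 19.25/101.961 = 0.18880 mol → 0.37760 mol Al, 0.56640 mol O.
SiO2: 67.33/60.083 = 1.12062 mol → 1.12062 mol Si, 2.24124 mol O.
Total oxygen = 2.99798 mol. Normalization factor = 8/2.99798 = 2.66846.
Si per 8 O = 1.12062 × 2.66846 = 2.990.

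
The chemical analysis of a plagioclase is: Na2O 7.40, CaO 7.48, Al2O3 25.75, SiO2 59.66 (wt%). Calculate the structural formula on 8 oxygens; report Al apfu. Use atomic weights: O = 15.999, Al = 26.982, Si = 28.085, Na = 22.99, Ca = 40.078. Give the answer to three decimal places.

Na2O: 7.40/61.979 = 0.11940 mol → 0.23880 mol Na, 0.11940 mol O.
CaO: 7.48/56.077 = 0.13339 mol → 0.13339 mol Ca, 0.13339 mol O.
Al2O3: 25.75/101.961 = 0.25255 mol → 0.50510 mol Al, 0.75765 mol O.
SiO2: 59.66/60.083 = 0.99296 mol → 0.99296 mol Si, 1.98592 mol O.
Total oxygen = 2.99636 mol. Normalization factor = 8/2.99636 = 2.66991.
Al per 8 O = 0.50510 × 2.66991 = 1.349.

1.349 Al apfu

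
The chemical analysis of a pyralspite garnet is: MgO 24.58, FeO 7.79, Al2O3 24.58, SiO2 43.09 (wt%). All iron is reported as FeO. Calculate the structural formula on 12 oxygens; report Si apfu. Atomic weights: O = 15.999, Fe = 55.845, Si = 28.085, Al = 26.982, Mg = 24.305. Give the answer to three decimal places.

2.993 Si apfu

MgO: 24.58/40.304 = 0.60987 mol → 0.60987 mol Mg, 0.60987 mol O.
FeO: 7.79/71.844 = 0.10843 mol → 0.10843 mol Fe, 0.10843 mol O.
Al2O3: 24.58/101.961 = 0.24107 mol → 0.48214 mol Al, 0.72321 mol O.
SiO2: 43.09/60.083 = 0.71717 mol → 0.71717 mol Si, 1.43434 mol O.
Total oxygen = 2.87585 mol. Normalization factor = 12/2.87585 = 4.17268.
Si per 12 O = 0.71717 × 4.17268 = 2.993.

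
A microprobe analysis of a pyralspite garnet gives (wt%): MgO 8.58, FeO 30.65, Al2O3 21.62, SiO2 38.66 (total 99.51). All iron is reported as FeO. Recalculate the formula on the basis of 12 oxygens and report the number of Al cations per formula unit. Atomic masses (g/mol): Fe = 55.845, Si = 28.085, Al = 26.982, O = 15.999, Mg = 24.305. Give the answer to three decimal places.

1.986 Al apfu

8.58 wt% MgO ÷ 40.304 g/mol = 0.21288 mol, giving 0.21288 Mg and 0.21288 O.
30.65 wt% FeO ÷ 71.844 g/mol = 0.42662 mol, giving 0.42662 Fe and 0.42662 O.
21.62 wt% Al2O3 ÷ 101.961 g/mol = 0.21204 mol, giving 0.42408 Al and 0.63612 O.
38.66 wt% SiO2 ÷ 60.083 g/mol = 0.64344 mol, giving 0.64344 Si and 1.28688 O.
Oxygen sums to 2.56250; scaling by 12/2.56250 = 4.68293 puts the formula on 12 O.
Al: 0.42408 × 4.68293 = 1.986 atoms per formula unit.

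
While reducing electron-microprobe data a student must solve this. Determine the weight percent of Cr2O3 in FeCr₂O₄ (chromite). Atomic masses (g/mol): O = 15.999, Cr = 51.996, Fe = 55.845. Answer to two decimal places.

67.90 wt%

Molar mass of FeCr₂O₄ = 1·55.845 + 2·51.996 + 4·15.999 = 223.833 g/mol.
Each formula unit contains 2 Cr, equivalent to 2/2 = 1.0000 mol Cr2O3.
M(Cr2O3) = 2×51.996 + 3×15.999 = 151.989 g/mol.
Mass of Cr2O3 per formula unit = 1.0000 × 151.989 = 151.989 g.
Cr2O3 wt% = 151.989 / 223.833 × 100 = 67.90%.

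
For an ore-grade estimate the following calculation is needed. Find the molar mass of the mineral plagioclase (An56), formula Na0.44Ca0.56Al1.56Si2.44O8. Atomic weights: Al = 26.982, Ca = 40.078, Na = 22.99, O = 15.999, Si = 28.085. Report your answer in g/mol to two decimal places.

271.17 g/mol

M = 0.44*22.99 + 0.56*40.078 + 1.56*26.982 + 2.44*28.085 + 8*15.999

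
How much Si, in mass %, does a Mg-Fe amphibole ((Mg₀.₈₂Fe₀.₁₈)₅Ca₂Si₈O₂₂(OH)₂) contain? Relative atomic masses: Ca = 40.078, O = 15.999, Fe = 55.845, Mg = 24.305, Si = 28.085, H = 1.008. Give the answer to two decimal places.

Molar mass of (Mg₀.₈₂Fe₀.₁₈)₅Ca₂Si₈O₂₂(OH)₂: 4.10*24.305 + 0.90*55.845 + 2*40.078 + 8*28.085 + 24*15.999 + 2*1.008 = 840.739 g/mol.
Mass of Si per formula unit: 8 × 28.085 = 224.680 g.
Weight fraction Si = 224.680 / 840.739 = 0.2672.

26.72 mass %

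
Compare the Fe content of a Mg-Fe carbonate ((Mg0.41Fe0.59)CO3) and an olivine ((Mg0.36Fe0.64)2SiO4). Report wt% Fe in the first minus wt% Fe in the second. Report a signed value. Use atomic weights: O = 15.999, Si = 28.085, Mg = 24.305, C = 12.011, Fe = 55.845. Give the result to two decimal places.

Fe in (Mg0.41Fe0.59)CO3: molar mass 102.922 g/mol; 0.59×55.845 = 32.949 g → 32.01 wt%.
Fe in (Mg0.36Fe0.64)2SiO4: molar mass 181.062 g/mol; 1.28×55.845 = 71.482 g → 39.48 wt%.
Difference = 32.01 − 39.48 = -7.47 percentage points.

-7.47 percentage points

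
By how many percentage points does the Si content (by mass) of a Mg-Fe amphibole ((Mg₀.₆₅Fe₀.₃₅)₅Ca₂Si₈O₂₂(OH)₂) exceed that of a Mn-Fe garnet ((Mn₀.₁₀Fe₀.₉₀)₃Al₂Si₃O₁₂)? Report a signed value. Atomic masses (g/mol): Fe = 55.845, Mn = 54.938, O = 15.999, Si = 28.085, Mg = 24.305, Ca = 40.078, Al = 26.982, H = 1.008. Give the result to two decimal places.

8.96 percentage points

First mineral: 224.680 g Si in 867.548 g formula = 25.90 wt% Si.
Second mineral: 84.255 g Si in 497.470 g formula = 16.94 wt% Si.
25.90% − 16.94% gives a difference of 8.96 percentage points.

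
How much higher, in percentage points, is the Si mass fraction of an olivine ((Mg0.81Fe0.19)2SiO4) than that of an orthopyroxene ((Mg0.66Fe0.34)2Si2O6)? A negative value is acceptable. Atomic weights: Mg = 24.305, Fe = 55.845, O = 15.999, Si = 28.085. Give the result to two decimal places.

-6.88 percentage points

M((Mg0.81Fe0.19)2SiO4) = 152.676 g/mol, so wt% Si = 28.085/152.676 × 100 = 18.40%.
M((Mg0.66Fe0.34)2Si2O6) = 222.221 g/mol, so wt% Si = 56.170/222.221 × 100 = 25.28%.
18.40 − 25.28 = -6.88 pp.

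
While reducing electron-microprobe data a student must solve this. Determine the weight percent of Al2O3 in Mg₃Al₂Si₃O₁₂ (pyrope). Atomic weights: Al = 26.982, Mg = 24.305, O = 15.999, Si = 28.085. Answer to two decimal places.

M(Mg₃Al₂Si₃O₁₂) = 403.122 g/mol; M(Al2O3) = 101.961 g/mol.
Moles Al2O3 per formula unit = 2 Al ÷ 2 = 1.0000.
Al2O3 fraction = (1.0000 × 101.961) / 403.122 = 101.961/403.122 = 0.2529.

25.29 wt%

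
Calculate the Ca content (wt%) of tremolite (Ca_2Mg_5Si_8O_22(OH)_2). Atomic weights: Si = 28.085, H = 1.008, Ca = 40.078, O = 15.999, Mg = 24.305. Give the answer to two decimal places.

Molar mass of Ca_2Mg_5Si_8O_22(OH)_2: 2·40.078 + 5·24.305 + 8·28.085 + 24·15.999 + 2·1.008 = 812.353 g/mol.
Mass of Ca per formula unit: 2 × 40.078 = 80.156 g.
Weight fraction Ca = 80.156 / 812.353 = 0.0987.

9.87 wt%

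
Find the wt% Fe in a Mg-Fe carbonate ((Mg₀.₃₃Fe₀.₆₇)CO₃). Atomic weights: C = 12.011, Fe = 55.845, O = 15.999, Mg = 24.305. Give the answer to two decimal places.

35.48 weight percent

M((Mg₀.₃₃Fe₀.₆₇)CO₃) = 105.445 g/mol.
Fe contributes 0.67 × 55.845 = 37.416 g per mole.
37.416/105.445 = 0.3548 → 35.48%.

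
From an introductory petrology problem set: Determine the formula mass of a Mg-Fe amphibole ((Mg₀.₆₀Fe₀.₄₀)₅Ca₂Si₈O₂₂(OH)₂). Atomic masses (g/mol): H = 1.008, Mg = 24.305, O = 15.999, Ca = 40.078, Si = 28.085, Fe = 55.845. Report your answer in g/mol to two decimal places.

875.43 g/mol

M = 3*24.305 + 2*55.845 + 2*40.078 + 8*28.085 + 24*15.999 + 2*1.008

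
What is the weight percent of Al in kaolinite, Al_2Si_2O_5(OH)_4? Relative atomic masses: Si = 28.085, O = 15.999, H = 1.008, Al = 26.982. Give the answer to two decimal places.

Formula mass = 2×26.982 + 2×28.085 + 9×15.999 + 4×1.008 = 258.157 g/mol, of which 53.964 g is Al.
So Al makes up 53.964/258.157 = 0.2090 of the mass, i.e. 20.90%.

20.90 mass %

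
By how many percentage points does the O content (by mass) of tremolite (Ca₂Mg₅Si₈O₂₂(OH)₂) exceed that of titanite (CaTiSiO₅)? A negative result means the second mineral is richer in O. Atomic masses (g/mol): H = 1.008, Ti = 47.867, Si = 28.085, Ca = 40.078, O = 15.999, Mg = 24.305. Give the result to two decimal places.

6.46 percentage points

O in Ca₂Mg₅Si₈O₂₂(OH)₂: molar mass 812.353 g/mol; 24×15.999 = 383.976 g → 47.27 wt%.
O in CaTiSiO₅: molar mass 196.025 g/mol; 5×15.999 = 79.995 g → 40.81 wt%.
Difference = 47.27 − 40.81 = 6.46 percentage points.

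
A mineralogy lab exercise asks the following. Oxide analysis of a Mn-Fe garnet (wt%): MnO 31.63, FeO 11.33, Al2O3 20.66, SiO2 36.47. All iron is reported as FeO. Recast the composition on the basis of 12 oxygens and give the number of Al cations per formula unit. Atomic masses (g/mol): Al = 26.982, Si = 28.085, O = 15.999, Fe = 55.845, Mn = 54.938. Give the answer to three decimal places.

MnO (M=70.937): mol = 0.44589; Mn = 0.44589, O = 0.44589.
FeO (M=71.844): mol = 0.15770; Fe = 0.15770, O = 0.15770.
Al2O3 (M=101.961): mol = 0.20263; Al = 0.40526, O = 0.60789.
SiO2 (M=60.083): mol = 0.60699; Si = 0.60699, O = 1.21398.
ΣO = 2.42546; factor = 12/ΣO = 4.94752.
Al apfu = 0.40526 × 4.94752 = 2.005.

2.005 Al apfu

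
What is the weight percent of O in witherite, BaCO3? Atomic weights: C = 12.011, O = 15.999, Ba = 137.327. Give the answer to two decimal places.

24.32 weight percent

Molar mass of BaCO3: 1·137.327 + 1·12.011 + 3·15.999 = 197.335 g/mol.
Mass of O per formula unit: 3 × 15.999 = 47.997 g.
Weight fraction O = 47.997 / 197.335 = 0.2432.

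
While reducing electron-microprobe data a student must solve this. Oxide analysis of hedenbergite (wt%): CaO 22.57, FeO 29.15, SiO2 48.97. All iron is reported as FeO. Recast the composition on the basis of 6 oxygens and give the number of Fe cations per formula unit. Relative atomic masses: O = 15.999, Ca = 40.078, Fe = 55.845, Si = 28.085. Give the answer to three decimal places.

0.998 Fe apfu

22.57 wt% CaO ÷ 56.077 g/mol = 0.40248 mol, giving 0.40248 Ca and 0.40248 O.
29.15 wt% FeO ÷ 71.844 g/mol = 0.40574 mol, giving 0.40574 Fe and 0.40574 O.
48.97 wt% SiO2 ÷ 60.083 g/mol = 0.81504 mol, giving 0.81504 Si and 1.63008 O.
Oxygen sums to 2.43830; scaling by 6/2.43830 = 2.46073 puts the formula on 6 O.
Fe: 0.40574 × 2.46073 = 0.998 atoms per formula unit.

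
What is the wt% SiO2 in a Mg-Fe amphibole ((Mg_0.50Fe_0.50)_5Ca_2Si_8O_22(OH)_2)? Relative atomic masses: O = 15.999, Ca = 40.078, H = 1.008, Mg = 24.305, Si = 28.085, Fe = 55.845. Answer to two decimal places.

Molar mass of (Mg_0.50Fe_0.50)_5Ca_2Si_8O_22(OH)_2 = 2.50*24.305 + 2.50*55.845 + 2*40.078 + 8*28.085 + 24*15.999 + 2*1.008 = 891.203 g/mol.
Each formula unit contains 8 Si, equivalent to 8/1 = 8.0000 mol SiO2.
M(SiO2) = 1×28.085 + 2×15.999 = 60.083 g/mol.
Mass of SiO2 per formula unit = 8.0000 × 60.083 = 480.664 g.
SiO2 wt% = 480.664 / 891.203 × 100 = 53.93%.

53.93 wt%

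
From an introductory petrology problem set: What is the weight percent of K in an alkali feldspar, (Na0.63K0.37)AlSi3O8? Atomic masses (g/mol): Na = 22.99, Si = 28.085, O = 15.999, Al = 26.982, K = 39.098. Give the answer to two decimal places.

M((Na0.63K0.37)AlSi3O8) = 268.179 g/mol.
K contributes 0.37 × 39.098 = 14.466 g per mole.
14.466/268.179 = 0.0539 → 5.39%.

5.39 weight percent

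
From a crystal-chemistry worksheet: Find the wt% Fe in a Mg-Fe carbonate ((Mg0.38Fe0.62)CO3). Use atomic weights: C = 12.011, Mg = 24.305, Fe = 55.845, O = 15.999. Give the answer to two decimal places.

Molar mass of (Mg0.38Fe0.62)CO3: 0.38·24.305 + 0.62·55.845 + 1·12.011 + 3·15.999 = 103.868 g/mol.
Mass of Fe per formula unit: 0.62 × 55.845 = 34.624 g.
Weight fraction Fe = 34.624 / 103.868 = 0.3333.

33.33 mass %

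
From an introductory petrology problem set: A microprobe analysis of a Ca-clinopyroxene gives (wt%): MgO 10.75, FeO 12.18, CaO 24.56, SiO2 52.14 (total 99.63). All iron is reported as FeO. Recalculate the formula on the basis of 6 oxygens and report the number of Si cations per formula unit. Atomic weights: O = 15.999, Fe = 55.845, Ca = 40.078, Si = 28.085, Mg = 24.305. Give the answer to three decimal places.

10.75 wt% MgO ÷ 40.304 g/mol = 0.26672 mol, giving 0.26672 Mg and 0.26672 O.
12.18 wt% FeO ÷ 71.844 g/mol = 0.16953 mol, giving 0.16953 Fe and 0.16953 O.
24.56 wt% CaO ÷ 56.077 g/mol = 0.43797 mol, giving 0.43797 Ca and 0.43797 O.
52.14 wt% SiO2 ÷ 60.083 g/mol = 0.86780 mol, giving 0.86780 Si and 1.73560 O.
Oxygen sums to 2.60982; scaling by 6/2.60982 = 2.29901 puts the formula on 6 O.
Si: 0.86780 × 2.29901 = 1.995 atoms per formula unit.

1.995 Si apfu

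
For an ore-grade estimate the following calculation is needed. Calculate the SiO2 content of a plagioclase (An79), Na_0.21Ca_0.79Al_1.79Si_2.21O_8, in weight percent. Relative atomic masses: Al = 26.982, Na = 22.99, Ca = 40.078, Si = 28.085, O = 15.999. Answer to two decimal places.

48.31 wt%

Formula mass = 274.847 g/mol.
2.21 Si → 2.2100 mol SiO2 per formula unit; M(SiO2) = 60.083, so SiO2 mass = 132.783 g.
132.783/274.847 × 100 = 48.31 wt%.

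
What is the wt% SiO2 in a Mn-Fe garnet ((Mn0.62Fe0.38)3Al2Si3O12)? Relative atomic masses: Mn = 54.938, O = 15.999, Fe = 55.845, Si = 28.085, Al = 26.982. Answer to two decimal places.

M((Mn0.62Fe0.38)3Al2Si3O12) = 496.055 g/mol; M(SiO2) = 60.083 g/mol.
Moles SiO2 per formula unit = 3 Si ÷ 1 = 3.0000.
SiO2 fraction = (3.0000 × 60.083) / 496.055 = 180.249/496.055 = 0.3634.

36.34 wt%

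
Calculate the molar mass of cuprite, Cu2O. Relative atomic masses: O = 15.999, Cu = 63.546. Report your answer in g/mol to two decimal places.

Cu: 2 × 63.546 = 127.0920
O: 1 × 15.999 = 15.9990
Summing the contributions gives the formula mass.

143.09 g/mol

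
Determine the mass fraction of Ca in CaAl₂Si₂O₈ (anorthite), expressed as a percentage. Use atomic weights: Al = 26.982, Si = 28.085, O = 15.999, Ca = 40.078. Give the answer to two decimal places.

14.41 wt%

Molar mass of CaAl₂Si₂O₈: 1×40.078 + 2×26.982 + 2×28.085 + 8×15.999 = 278.204 g/mol.
Mass of Ca per formula unit: 1 × 40.078 = 40.078 g.
Weight fraction Ca = 40.078 / 278.204 = 0.1441.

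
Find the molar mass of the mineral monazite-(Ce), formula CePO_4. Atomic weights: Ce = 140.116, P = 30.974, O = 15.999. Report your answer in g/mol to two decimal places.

The formula mass is the sum 1·140.116 + 1·30.974 + 4·15.999.

235.09 g/mol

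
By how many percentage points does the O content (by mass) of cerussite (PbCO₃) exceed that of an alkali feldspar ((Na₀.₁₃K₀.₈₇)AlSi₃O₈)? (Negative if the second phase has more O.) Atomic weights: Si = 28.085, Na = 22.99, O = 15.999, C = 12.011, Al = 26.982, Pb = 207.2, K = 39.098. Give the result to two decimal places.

First mineral: 47.997 g O in 267.208 g formula = 17.96 wt% O.
Second mineral: 127.992 g O in 276.233 g formula = 46.33 wt% O.
17.96% − 46.33% gives a difference of -28.37 percentage points.

-28.37 percentage points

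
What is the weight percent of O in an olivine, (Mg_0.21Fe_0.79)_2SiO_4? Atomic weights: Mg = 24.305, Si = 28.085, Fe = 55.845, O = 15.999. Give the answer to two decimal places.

M((Mg_0.21Fe_0.79)_2SiO_4) = 190.524 g/mol.
O contributes 4 × 15.999 = 63.996 g per mole.
63.996/190.524 = 0.3359 → 33.59%.

33.59 mass %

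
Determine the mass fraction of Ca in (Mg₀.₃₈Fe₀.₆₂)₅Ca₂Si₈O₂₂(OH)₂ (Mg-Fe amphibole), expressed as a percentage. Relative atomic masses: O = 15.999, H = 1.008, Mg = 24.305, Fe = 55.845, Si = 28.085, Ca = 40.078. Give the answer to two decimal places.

Molar mass of (Mg₀.₃₈Fe₀.₆₂)₅Ca₂Si₈O₂₂(OH)₂: 1.90*24.305 + 3.10*55.845 + 2*40.078 + 8*28.085 + 24*15.999 + 2*1.008 = 910.127 g/mol.
Mass of Ca per formula unit: 2 × 40.078 = 80.156 g.
Weight fraction Ca = 80.156 / 910.127 = 0.0881.

8.81 mass %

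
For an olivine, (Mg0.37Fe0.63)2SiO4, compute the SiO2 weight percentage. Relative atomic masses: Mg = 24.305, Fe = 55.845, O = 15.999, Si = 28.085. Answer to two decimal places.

33.30 wt%

M((Mg0.37Fe0.63)2SiO4) = 180.431 g/mol; M(SiO2) = 60.083 g/mol.
Moles SiO2 per formula unit = 1 Si ÷ 1 = 1.0000.
SiO2 fraction = (1.0000 × 60.083) / 180.431 = 60.083/180.431 = 0.3330.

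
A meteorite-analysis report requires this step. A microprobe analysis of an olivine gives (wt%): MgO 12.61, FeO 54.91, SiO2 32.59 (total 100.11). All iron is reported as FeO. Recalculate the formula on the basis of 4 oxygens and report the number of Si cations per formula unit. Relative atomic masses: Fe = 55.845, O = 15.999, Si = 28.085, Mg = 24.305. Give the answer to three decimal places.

MgO: 12.61/40.304 = 0.31287 mol → 0.31287 mol Mg, 0.31287 mol O.
FeO: 54.91/71.844 = 0.76429 mol → 0.76429 mol Fe, 0.76429 mol O.
SiO2: 32.59/60.083 = 0.54242 mol → 0.54242 mol Si, 1.08484 mol O.
Total oxygen = 2.16200 mol. Normalization factor = 4/2.16200 = 1.85014.
Si per 4 O = 0.54242 × 1.85014 = 1.004.

1.004 Si apfu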